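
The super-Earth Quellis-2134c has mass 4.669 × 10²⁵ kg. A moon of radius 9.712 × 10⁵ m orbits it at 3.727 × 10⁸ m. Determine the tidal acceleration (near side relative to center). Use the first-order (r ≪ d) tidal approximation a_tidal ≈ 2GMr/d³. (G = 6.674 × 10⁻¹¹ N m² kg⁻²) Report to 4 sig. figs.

1.169 × 10⁻⁴ m/s²

Δg = 2GMr/d³
   = 2 × (6.674 × 10⁻¹¹) × (4.669 × 10²⁵) × (9.712 × 10⁵) / (3.727 × 10⁸)³
   = 1.169 × 10⁻⁴ m/s²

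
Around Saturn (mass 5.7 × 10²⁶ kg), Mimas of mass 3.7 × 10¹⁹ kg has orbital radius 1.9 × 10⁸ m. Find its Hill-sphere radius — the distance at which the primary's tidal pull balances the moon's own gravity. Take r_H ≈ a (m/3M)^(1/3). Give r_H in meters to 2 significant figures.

r_H ≈ a (m/3M)^(1/3)
    = (1.9 × 10⁸) × (3.7 × 10¹⁹ / (3 × 5.7 × 10²⁶))^(1/3)
    = 5.3 × 10⁵ m

5.3 × 10⁵ m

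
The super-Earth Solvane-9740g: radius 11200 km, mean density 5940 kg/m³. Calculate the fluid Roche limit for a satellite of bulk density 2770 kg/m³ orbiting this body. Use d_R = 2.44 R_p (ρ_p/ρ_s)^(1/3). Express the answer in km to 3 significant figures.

35200 km

d_R = 2.44 × 11200 km × (5940/2770)^(1/3)
    = 35200 km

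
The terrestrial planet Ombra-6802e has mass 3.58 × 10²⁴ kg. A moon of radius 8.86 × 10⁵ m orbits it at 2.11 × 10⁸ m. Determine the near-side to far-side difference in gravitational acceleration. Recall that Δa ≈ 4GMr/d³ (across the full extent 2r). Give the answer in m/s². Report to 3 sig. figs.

Δa = 4GMr/d³
   = 4 × (6.674 × 10⁻¹¹) × (3.58 × 10²⁴) × (8.86 × 10⁵) / (2.11 × 10⁸)³
   = 9.01 × 10⁻⁵ m/s²

9.01 × 10⁻⁵ m/s²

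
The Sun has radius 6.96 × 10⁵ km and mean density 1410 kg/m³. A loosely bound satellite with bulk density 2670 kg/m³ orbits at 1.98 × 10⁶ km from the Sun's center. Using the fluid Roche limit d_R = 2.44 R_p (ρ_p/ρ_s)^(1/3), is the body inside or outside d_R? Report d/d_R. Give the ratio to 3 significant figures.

outside; d/d_R ≈ 1.44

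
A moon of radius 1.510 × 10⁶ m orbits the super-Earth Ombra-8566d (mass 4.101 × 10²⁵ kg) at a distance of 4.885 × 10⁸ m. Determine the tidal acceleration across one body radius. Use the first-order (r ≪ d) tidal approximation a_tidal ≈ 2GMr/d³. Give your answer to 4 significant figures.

Since r ≪ d, expand the inverse-square field across one radius to get the leading 2GMr/d³ term.
Δg = 2GMr/d³
   = 2 × (6.674 × 10⁻¹¹) × (4.101 × 10²⁵) × (1.510 × 10⁶) / (4.885 × 10⁸)³
   = 7.091 × 10⁻⁵ m/s²

7.091 × 10⁻⁵ m/s²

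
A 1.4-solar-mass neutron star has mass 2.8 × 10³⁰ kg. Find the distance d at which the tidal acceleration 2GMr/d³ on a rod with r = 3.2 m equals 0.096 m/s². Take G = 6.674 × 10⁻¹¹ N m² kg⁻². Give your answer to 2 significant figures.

2GMr/d³ = a_tidal  ⇒  d = (2GMr / a_tidal)^(1/3)
d = (2 × 6.674×10⁻¹¹ × (2.8 × 10³⁰) × (3.2) / (0.096))^(1/3)
  = 2.3 × 10⁷ m

2.3 × 10⁷ m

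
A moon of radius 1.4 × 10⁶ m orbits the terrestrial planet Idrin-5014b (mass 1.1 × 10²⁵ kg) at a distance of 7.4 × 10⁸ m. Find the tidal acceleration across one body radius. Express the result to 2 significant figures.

Since r ≪ d, expand the inverse-square field across one radius to get the leading 2GMr/d³ term.
a_tidal = 2GMr/d³
        = 2 × (6.674 × 10⁻¹¹) × (1.1 × 10²⁵) × (1.4 × 10⁶) / (7.4 × 10⁸)³
        = 5.1 × 10⁻⁶ m/s²

5.1 × 10⁻⁶ m/s²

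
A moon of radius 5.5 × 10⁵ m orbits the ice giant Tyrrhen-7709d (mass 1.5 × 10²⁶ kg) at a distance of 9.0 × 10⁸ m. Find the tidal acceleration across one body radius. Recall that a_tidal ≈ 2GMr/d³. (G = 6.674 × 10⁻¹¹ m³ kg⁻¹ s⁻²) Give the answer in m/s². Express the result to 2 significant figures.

1.5 × 10⁻⁵ m/s²

Δa = 2GMr/d³
   = 2 × (6.674 × 10⁻¹¹) × (1.5 × 10²⁶) × (5.5 × 10⁵) / (9.0 × 10⁸)³
   = 1.5 × 10⁻⁵ m/s²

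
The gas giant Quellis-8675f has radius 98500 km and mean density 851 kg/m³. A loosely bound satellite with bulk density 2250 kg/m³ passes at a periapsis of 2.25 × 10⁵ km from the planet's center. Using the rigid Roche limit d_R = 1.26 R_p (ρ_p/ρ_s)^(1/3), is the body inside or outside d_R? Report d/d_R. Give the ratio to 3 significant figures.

outside; d/d_R ≈ 2.51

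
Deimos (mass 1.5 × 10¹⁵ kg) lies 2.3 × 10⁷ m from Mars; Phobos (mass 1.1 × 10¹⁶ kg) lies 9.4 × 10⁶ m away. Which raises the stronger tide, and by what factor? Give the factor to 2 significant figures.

The tide-raising term goes as M/d³ (the gradient of a 1/d² field).
Deimos: (1.5 × 10¹⁵) / (2.3 × 10⁷)³ = 1.233 × 10⁻⁷
Phobos: (1.1 × 10¹⁶) / (9.4 × 10⁶)³ = 1.324 × 10⁻⁵
Ratio (larger/smaller) = 110

Phobos, by a factor of ≈ 110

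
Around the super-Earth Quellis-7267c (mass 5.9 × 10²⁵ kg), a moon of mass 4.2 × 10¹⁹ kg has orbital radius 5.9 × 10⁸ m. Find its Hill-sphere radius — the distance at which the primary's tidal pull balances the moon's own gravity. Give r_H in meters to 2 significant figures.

3.7 × 10⁶ m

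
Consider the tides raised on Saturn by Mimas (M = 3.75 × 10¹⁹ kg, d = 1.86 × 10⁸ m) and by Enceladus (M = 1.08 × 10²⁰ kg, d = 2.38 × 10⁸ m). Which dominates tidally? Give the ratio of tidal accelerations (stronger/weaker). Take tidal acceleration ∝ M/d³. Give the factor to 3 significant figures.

Compare M/d³ for the two perturbers:
Mimas: (3.75 × 10¹⁹) / (1.86 × 10⁸)³ = 5.828 × 10⁻⁶
Enceladus: (1.08 × 10²⁰) / (2.38 × 10⁸)³ = 8.011 × 10⁻⁶
Ratio (larger/smaller) = 1.37

Enceladus, by a factor of ≈ 1.37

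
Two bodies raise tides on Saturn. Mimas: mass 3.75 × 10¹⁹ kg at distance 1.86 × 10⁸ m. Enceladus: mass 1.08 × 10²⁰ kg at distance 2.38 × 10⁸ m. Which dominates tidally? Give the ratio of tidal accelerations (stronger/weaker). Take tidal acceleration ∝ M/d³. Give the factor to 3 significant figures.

Enceladus, by a factor of ≈ 1.37

Tidal acceleration ∝ M/d³, so compare M/d³ for each.
Mimas: (3.75 × 10¹⁹) / (1.86 × 10⁸)³ = 5.828 × 10⁻⁶
Enceladus: (1.08 × 10²⁰) / (2.38 × 10⁸)³ = 8.011 × 10⁻⁶
Ratio (larger/smaller) = 1.37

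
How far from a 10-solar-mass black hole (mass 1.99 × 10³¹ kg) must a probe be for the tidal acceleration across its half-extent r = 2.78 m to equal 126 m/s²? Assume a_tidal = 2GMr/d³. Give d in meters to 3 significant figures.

3.88 × 10⁶ m

2GMr/d³ = a_tidal  ⇒  d = (2GMr / a_tidal)^(1/3)
d = (2 × 6.674×10⁻¹¹ × (1.99 × 10³¹) × (2.78) / (126))^(1/3)
  = 3.88 × 10⁶ m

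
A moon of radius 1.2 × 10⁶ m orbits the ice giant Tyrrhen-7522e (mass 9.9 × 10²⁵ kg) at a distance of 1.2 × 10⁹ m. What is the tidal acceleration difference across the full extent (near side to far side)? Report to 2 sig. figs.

a_tidal = 4GMr/d³
        = 4 × (6.674 × 10⁻¹¹) × (9.9 × 10²⁵) × (1.2 × 10⁶) / (1.2 × 10⁹)³
        = 1.8 × 10⁻⁵ m/s²

1.8 × 10⁻⁵ m/s²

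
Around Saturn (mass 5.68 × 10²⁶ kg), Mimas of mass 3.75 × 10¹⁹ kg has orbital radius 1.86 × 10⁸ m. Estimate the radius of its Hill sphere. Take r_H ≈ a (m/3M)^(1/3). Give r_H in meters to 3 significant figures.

r_H ≈ a (m/3M)^(1/3)
    = (1.86 × 10⁸) × (3.75 × 10¹⁹ / (3 × 5.68 × 10²⁶))^(1/3)
    = 5.21 × 10⁵ m

5.21 × 10⁵ m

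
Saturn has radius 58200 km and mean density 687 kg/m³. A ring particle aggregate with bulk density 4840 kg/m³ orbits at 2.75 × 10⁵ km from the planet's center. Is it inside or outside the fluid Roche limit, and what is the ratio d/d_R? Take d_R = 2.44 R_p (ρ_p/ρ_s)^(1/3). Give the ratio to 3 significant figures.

outside; d/d_R ≈ 3.71

d_R = 2.44 × (58200 km) × (687/4840)^(1/3) = 74080 km
d/d_R = (2.75 × 10⁵) / (74080) = 3.71
Since d/d_R > 1, the body is outside the Roche limit.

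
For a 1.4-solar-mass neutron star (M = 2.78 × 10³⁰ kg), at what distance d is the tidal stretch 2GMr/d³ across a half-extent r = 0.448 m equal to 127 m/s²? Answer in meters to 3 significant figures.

1.09 × 10⁶ m

2GMr/d³ = a_tidal  ⇒  d = (2GMr / a_tidal)^(1/3)
d = (2 × 6.674×10⁻¹¹ × (2.78 × 10³⁰) × (0.448) / (127))^(1/3)
  = 1.09 × 10⁶ m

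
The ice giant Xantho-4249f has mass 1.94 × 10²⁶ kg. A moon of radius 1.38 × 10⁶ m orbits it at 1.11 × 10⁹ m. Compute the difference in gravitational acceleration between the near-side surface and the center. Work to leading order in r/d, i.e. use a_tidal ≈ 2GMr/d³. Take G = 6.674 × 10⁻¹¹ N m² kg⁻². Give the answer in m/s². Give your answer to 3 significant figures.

Differencing GM/(d−r)² and GM/d² to first order in r/d gives 2GMr/d³.
Δg = 2GMr/d³
   = 2 × (6.674 × 10⁻¹¹) × (1.94 × 10²⁶) × (1.38 × 10⁶) / (1.11 × 10⁹)³
   = 2.61 × 10⁻⁵ m/s²

2.61 × 10⁻⁵ m/s²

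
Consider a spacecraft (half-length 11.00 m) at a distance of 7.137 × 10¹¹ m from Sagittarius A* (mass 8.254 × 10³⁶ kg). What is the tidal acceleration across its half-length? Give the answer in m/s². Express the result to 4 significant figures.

a_tidal = 2GMr/d³
        = 2 × (6.674 × 10⁻¹¹) × (8.254 × 10³⁶) × (11.00) / (7.137 × 10¹¹)³
        = 3.334 × 10⁻⁸ m/s²

3.334 × 10⁻⁸ m/s²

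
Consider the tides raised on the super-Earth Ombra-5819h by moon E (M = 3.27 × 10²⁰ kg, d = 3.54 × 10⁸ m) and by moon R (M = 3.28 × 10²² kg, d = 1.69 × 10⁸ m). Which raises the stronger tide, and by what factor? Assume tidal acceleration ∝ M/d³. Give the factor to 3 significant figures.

Tidal acceleration ∝ M/d³, so compare M/d³ for each.
Moon E: (3.27 × 10²⁰) / (3.54 × 10⁸)³ = 7.371 × 10⁻⁶
Moon R: (3.28 × 10²²) / (1.69 × 10⁸)³ = 6.795 × 10⁻³
Ratio (larger/smaller) = 922

Moon R, by a factor of ≈ 922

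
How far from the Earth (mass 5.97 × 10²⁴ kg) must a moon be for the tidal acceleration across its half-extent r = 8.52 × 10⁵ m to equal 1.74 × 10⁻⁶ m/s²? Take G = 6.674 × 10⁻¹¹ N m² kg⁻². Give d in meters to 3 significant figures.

2GMr/d³ = a_tidal  ⇒  d = (2GMr / a_tidal)^(1/3)
d = (2 × 6.674×10⁻¹¹ × (5.97 × 10²⁴) × (8.52 × 10⁵) / (1.74 × 10⁻⁶))^(1/3)
  = 7.31 × 10⁸ m

7.31 × 10⁸ m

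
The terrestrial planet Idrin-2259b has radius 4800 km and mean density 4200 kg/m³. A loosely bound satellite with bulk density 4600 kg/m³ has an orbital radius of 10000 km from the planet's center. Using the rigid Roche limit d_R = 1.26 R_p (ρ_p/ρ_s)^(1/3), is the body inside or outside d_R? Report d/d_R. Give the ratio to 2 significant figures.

outside; d/d_R ≈ 1.7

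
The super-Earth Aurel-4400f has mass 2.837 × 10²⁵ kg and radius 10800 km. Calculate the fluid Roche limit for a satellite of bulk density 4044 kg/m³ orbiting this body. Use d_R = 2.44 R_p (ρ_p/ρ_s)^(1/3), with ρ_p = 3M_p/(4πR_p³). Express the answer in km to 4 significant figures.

ρ_p = 3M_p/(4πR_p³) = 3 × (2.837 × 10²⁵) / (4π × (1.080 × 10⁷ m)³) = 5376 kg/m³
d_R = 2.44 × 10800 km × (5376/4044)^(1/3)
    = 28980 km

28980 km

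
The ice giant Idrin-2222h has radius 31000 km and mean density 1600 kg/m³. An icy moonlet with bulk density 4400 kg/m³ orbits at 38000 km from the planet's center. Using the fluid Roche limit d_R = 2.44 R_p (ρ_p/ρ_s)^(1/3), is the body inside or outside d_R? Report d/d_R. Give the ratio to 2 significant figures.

d_R = 2.44 × (31000 km) × (1600/4400)^(1/3) = 53990 km
d/d_R = (38000) / (53990) = 0.70
Since d/d_R < 1, the body is inside the Roche limit.

inside; d/d_R ≈ 0.70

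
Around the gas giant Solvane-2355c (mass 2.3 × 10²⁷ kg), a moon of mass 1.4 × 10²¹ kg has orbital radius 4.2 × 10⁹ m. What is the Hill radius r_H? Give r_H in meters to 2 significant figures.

2.5 × 10⁷ m

r_H ≈ a (m/3M)^(1/3)
    = (4.2 × 10⁹) × (1.4 × 10²¹ / (3 × 2.3 × 10²⁷))^(1/3)
    = 2.5 × 10⁷ m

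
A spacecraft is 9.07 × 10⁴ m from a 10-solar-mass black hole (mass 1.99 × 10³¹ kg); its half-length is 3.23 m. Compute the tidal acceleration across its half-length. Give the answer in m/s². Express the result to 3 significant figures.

1.15 × 10⁷ m/s²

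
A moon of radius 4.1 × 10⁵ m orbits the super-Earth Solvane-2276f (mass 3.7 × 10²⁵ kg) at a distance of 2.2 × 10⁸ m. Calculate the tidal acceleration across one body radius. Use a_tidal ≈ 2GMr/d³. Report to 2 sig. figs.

a_tidal = 2GMr/d³
        = 2 × (6.674 × 10⁻¹¹) × (3.7 × 10²⁵) × (4.1 × 10⁵) / (2.2 × 10⁸)³
        = 1.9 × 10⁻⁴ m/s²

1.9 × 10⁻⁴ m/s²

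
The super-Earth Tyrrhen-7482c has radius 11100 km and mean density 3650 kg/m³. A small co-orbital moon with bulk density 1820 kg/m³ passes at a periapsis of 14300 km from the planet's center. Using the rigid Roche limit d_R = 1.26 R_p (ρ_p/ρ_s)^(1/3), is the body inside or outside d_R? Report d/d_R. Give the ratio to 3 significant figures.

inside; d/d_R ≈ 0.811

d_R = 1.26 × (11100 km) × (3650/1820)^(1/3) = 17640 km
d/d_R = (14300) / (17640) = 0.811
Since d/d_R < 1, the body is inside the Roche limit.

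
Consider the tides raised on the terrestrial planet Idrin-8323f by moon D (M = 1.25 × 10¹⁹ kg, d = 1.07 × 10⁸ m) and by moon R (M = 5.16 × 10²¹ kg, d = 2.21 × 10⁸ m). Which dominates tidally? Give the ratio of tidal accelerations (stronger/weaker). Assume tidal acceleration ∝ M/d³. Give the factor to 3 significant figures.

The tide-raising term goes as M/d³ (the gradient of a 1/d² field).
Moon D: (1.25 × 10¹⁹) / (1.07 × 10⁸)³ = 1.020 × 10⁻⁵
Moon R: (5.16 × 10²¹) / (2.21 × 10⁸)³ = 4.780 × 10⁻⁴
Ratio (larger/smaller) = 46.9

Moon R, by a factor of ≈ 46.9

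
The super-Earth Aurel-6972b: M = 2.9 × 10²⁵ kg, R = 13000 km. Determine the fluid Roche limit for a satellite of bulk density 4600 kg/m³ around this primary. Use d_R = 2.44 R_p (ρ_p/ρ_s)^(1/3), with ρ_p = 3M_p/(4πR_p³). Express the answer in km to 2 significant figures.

ρ_p = 3M_p/(4πR_p³) = 3 × (2.9 × 10²⁵) / (4π × (1.3 × 10⁷ m)³) = 3200 kg/m³
d_R = 2.44 × 13000 km × (3200/4600)^(1/3)
    = 28000 km

28000 km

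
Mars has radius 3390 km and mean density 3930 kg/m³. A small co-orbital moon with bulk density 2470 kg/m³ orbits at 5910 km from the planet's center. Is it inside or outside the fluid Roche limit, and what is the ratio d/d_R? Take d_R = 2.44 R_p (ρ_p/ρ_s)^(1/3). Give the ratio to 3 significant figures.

inside; d/d_R ≈ 0.612

d_R = 2.44 × (3390 km) × (3930/2470)^(1/3) = 9657 km
d/d_R = (5910) / (9657) = 0.612
Since d/d_R < 1, the body is inside the Roche limit.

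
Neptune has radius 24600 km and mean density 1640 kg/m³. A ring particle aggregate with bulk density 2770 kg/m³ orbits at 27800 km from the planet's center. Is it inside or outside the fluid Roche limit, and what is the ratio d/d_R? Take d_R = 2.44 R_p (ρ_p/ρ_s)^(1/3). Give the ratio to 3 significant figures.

inside; d/d_R ≈ 0.552

d_R = 2.44 × (24600 km) × (1640/2770)^(1/3) = 50400 km
d/d_R = (27800) / (50400) = 0.552
Since d/d_R < 1, the body is inside the Roche limit.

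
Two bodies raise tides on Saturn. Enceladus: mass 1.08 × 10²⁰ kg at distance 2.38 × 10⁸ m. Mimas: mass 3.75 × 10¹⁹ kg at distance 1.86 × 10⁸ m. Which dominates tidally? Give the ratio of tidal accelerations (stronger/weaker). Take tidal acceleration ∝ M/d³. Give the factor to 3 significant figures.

Compare M/d³ for the two perturbers:
Enceladus: (1.08 × 10²⁰) / (2.38 × 10⁸)³ = 8.011 × 10⁻⁶
Mimas: (3.75 × 10¹⁹) / (1.86 × 10⁸)³ = 5.828 × 10⁻⁶
Ratio (larger/smaller) = 1.37

Enceladus, by a factor of ≈ 1.37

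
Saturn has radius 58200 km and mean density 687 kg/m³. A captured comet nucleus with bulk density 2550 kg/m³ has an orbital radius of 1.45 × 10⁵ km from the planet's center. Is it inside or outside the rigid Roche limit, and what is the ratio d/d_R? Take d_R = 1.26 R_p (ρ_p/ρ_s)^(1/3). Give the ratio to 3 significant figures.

d_R = 1.26 × (58200 km) × (687/2550)^(1/3) = 47360 km
d/d_R = (1.45 × 10⁵) / (47360) = 3.06
Since d/d_R > 1, the body is outside the Roche limit.

outside; d/d_R ≈ 3.06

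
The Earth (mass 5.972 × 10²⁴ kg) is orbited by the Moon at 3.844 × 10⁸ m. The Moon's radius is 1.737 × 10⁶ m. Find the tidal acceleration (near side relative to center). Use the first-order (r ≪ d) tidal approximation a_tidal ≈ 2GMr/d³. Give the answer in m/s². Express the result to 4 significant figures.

2.438 × 10⁻⁵ m/s²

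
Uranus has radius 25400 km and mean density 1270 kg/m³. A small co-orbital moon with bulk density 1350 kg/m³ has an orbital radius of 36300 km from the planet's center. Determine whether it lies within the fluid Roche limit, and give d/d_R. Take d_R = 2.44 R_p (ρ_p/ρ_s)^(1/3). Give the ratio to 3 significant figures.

inside; d/d_R ≈ 0.598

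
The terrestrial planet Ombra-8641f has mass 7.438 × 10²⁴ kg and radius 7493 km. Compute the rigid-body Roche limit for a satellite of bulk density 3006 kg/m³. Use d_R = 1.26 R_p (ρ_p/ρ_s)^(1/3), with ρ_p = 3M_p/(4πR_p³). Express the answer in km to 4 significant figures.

10570 km

ρ_p = 3M_p/(4πR_p³) = 3 × (7.438 × 10²⁴) / (4π × (7.493 × 10⁶ m)³) = 4221 kg/m³
d_R = 1.26 × 7493 km × (4221/3006)^(1/3)
    = 10570 km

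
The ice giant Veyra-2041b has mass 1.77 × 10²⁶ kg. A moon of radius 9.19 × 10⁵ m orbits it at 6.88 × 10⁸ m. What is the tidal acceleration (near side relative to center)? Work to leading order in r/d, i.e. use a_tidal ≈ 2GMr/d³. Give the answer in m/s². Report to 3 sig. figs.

6.67 × 10⁻⁵ m/s²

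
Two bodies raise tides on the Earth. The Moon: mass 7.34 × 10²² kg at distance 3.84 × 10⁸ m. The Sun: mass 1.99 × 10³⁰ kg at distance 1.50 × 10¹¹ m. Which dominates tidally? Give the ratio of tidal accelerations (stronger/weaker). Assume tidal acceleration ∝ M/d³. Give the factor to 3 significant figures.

The tide-raising term goes as M/d³ (the gradient of a 1/d² field).
The Moon: (7.34 × 10²²) / (3.84 × 10⁸)³ = 1.296 × 10⁻³
The Sun: (1.99 × 10³⁰) / (1.50 × 10¹¹)³ = 5.896 × 10⁻⁴
Ratio (larger/smaller) = 2.20

The Moon, by a factor of ≈ 2.20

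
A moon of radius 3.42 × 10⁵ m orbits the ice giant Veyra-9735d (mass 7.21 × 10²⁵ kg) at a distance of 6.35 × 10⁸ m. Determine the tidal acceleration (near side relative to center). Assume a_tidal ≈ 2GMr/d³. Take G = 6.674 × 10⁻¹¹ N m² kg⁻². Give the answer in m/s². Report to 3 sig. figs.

The tidal stretch is the gradient of GM/d² times the body's extent r, hence the 1/d³ dependence.
Δg = 2GMr/d³
   = 2 × (6.674 × 10⁻¹¹) × (7.21 × 10²⁵) × (3.42 × 10⁵) / (6.35 × 10⁸)³
   = 1.29 × 10⁻⁵ m/s²

1.29 × 10⁻⁵ m/s²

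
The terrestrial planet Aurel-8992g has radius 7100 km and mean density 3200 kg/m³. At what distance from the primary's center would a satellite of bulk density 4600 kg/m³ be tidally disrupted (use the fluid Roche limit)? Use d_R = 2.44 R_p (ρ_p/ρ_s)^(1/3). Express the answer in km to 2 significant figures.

d_R = 2.44 × 7100 km × (3200/4600)^(1/3)
    = 15000 km

15000 km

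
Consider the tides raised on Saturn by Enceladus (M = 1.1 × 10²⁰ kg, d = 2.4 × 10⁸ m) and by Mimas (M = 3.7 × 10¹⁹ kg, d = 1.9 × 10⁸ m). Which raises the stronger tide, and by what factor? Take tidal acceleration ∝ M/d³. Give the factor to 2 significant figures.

Enceladus, by a factor of ≈ 1.5

Tidal stretch scales as M/d³; compute that for each body.
Enceladus: (1.1 × 10²⁰) / (2.4 × 10⁸)³ = 7.957 × 10⁻⁶
Mimas: (3.7 × 10¹⁹) / (1.9 × 10⁸)³ = 5.394 × 10⁻⁶
Ratio (larger/smaller) = 1.5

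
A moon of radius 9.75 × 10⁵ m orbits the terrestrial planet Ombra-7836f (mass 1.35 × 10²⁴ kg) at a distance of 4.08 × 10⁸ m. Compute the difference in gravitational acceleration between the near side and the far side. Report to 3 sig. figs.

a_tidal = 4GMr/d³
        = 4 × (6.674 × 10⁻¹¹) × (1.35 × 10²⁴) × (9.75 × 10⁵) / (4.08 × 10⁸)³
        = 5.17 × 10⁻⁶ m/s²

5.17 × 10⁻⁶ m/s²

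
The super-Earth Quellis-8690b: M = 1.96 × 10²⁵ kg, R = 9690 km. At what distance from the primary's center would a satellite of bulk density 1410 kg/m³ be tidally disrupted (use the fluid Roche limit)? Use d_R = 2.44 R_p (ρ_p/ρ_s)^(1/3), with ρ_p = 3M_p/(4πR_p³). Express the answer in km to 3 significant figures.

36400 km

ρ_p = 3M_p/(4πR_p³) = 3 × (1.96 × 10²⁵) / (4π × (9.69 × 10⁶ m)³) = 5140 kg/m³
d_R = 2.44 × 9690 km × (5140/1410)^(1/3)
    = 36400 km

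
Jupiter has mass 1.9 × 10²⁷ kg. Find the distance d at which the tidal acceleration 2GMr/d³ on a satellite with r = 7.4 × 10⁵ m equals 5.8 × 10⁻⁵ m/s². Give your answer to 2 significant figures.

2GMr/d³ = a_tidal  ⇒  d = (2GMr / a_tidal)^(1/3)
d = (2 × 6.674×10⁻¹¹ × (1.9 × 10²⁷) × (7.4 × 10⁵) / (5.8 × 10⁻⁵))^(1/3)
  = 1.5 × 10⁹ m

1.5 × 10⁹ m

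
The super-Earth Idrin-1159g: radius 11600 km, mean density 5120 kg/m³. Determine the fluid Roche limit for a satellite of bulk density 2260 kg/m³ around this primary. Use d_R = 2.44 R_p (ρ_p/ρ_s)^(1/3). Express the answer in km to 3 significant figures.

37200 km

d_R = 2.44 × 11600 km × (5120/2260)^(1/3)
    = 37200 km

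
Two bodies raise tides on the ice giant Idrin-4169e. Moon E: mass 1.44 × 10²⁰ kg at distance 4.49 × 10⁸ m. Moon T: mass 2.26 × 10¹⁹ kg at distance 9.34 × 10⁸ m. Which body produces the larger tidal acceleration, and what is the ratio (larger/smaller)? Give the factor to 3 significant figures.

Tidal stretch scales as M/d³; compute that for each body.
Moon E: (1.44 × 10²⁰) / (4.49 × 10⁸)³ = 1.591 × 10⁻⁶
Moon T: (2.26 × 10¹⁹) / (9.34 × 10⁸)³ = 2.774 × 10⁻⁸
Ratio (larger/smaller) = 57.4

Moon E, by a factor of ≈ 57.4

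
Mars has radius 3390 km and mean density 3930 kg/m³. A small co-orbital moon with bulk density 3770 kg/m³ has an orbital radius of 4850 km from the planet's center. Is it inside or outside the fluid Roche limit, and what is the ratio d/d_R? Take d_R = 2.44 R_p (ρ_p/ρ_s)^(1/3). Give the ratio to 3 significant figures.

inside; d/d_R ≈ 0.578

d_R = 2.44 × (3390 km) × (3930/3770)^(1/3) = 8387 km
d/d_R = (4850) / (8387) = 0.578
Since d/d_R < 1, the body is inside the Roche limit.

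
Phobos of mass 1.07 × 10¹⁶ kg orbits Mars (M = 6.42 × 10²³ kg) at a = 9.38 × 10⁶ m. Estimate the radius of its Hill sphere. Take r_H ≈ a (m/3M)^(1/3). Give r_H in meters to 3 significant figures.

1.66 × 10⁴ m

r_H ≈ a (m/3M)^(1/3)
    = (9.38 × 10⁶) × (1.07 × 10¹⁶ / (3 × 6.42 × 10²³))^(1/3)
    = 1.66 × 10⁴ m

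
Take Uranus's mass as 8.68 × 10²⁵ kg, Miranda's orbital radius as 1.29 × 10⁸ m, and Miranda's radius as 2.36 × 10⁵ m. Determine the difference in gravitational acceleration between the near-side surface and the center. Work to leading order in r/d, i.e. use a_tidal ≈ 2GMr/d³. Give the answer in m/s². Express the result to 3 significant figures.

1.27 × 10⁻³ m/s²

Δg = 2GMr/d³
   = 2 × (6.674 × 10⁻¹¹) × (8.68 × 10²⁵) × (2.36 × 10⁵) / (1.29 × 10⁸)³
   = 1.27 × 10⁻³ m/s²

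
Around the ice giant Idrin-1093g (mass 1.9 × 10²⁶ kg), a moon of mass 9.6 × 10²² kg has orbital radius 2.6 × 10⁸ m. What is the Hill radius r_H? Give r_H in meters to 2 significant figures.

r_H ≈ a (m/3M)^(1/3)
    = (2.6 × 10⁸) × (9.6 × 10²² / (3 × 1.9 × 10²⁶))^(1/3)
    = 1.4 × 10⁷ m

1.4 × 10⁷ m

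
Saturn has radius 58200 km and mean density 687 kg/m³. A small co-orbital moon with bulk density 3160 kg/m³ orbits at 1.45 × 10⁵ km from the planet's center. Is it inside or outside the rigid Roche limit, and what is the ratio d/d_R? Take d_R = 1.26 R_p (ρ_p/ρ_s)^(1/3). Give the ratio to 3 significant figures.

outside; d/d_R ≈ 3.29

d_R = 1.26 × (58200 km) × (687/3160)^(1/3) = 44090 km
d/d_R = (1.45 × 10⁵) / (44090) = 3.29
Since d/d_R > 1, the body is outside the Roche limit.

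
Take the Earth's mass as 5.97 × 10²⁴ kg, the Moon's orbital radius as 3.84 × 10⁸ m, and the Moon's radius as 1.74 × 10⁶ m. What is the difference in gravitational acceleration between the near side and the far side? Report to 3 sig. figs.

4.90 × 10⁻⁵ m/s²

Δa = 4GMr/d³
   = 4 × (6.674 × 10⁻¹¹) × (5.97 × 10²⁴) × (1.74 × 10⁶) / (3.84 × 10⁸)³
   = 4.90 × 10⁻⁵ m/s²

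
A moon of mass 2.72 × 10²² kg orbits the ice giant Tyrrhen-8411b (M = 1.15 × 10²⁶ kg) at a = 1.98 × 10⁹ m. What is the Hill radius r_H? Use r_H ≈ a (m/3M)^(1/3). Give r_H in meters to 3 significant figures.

r_H ≈ a (m/3M)^(1/3)
    = (1.98 × 10⁹) × (2.72 × 10²² / (3 × 1.15 × 10²⁶))^(1/3)
    = 8.49 × 10⁷ m

8.49 × 10⁷ m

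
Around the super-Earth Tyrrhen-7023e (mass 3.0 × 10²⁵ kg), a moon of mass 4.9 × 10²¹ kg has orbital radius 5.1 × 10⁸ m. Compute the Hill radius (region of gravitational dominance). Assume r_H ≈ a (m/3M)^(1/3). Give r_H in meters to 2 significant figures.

1.9 × 10⁷ m

r_H ≈ a (m/3M)^(1/3)
    = (5.1 × 10⁸) × (4.9 × 10²¹ / (3 × 3.0 × 10²⁵))^(1/3)
    = 1.9 × 10⁷ m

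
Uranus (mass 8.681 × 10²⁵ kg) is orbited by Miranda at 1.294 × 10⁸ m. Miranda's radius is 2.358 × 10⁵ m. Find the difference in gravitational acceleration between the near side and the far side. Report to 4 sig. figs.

The field gradient is 2GM/d³; across the full diameter 2r the difference is 4GMr/d³.
Δg = 4GMr/d³
   = 4 × (6.674 × 10⁻¹¹) × (8.681 × 10²⁵) × (2.358 × 10⁵) / (1.294 × 10⁸)³
   = 2.522 × 10⁻³ m/s²

2.522 × 10⁻³ m/s²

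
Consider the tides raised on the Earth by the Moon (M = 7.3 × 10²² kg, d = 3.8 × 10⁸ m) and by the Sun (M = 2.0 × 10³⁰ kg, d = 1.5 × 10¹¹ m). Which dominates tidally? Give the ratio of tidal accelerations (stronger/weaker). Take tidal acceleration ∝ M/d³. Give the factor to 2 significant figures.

The tide-raising term goes as M/d³ (the gradient of a 1/d² field).
The Moon: (7.3 × 10²²) / (3.8 × 10⁸)³ = 1.330 × 10⁻³
The Sun: (2.0 × 10³⁰) / (1.5 × 10¹¹)³ = 5.926 × 10⁻⁴
Ratio (larger/smaller) = 2.2

The Moon, by a factor of ≈ 2.2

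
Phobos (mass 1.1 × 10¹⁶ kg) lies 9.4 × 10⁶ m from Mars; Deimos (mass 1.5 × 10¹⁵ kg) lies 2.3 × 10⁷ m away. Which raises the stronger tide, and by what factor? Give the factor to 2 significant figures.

Tidal acceleration ∝ M/d³, so compare M/d³ for each.
Phobos: (1.1 × 10¹⁶) / (9.4 × 10⁶)³ = 1.324 × 10⁻⁵
Deimos: (1.5 × 10¹⁵) / (2.3 × 10⁷)³ = 1.233 × 10⁻⁷
Ratio (larger/smaller) = 110

Phobos, by a factor of ≈ 110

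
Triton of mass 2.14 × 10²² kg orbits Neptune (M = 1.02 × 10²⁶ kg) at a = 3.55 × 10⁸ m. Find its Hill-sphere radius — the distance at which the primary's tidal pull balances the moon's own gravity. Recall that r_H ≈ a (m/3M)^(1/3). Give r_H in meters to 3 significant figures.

1.46 × 10⁷ m

r_H ≈ a (m/3M)^(1/3)
    = (3.55 × 10⁸) × (2.14 × 10²² / (3 × 1.02 × 10²⁶))^(1/3)
    = 1.46 × 10⁷ m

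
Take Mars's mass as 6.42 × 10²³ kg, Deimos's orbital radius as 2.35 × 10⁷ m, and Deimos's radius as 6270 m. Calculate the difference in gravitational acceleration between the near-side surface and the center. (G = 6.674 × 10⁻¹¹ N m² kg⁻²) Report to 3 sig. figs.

The tidal stretch is the gradient of GM/d² times the body's extent r, hence the 1/d³ dependence.
a_tidal = 2GMr/d³
        = 2 × (6.674 × 10⁻¹¹) × (6.42 × 10²³) × (6270) / (2.35 × 10⁷)³
        = 4.14 × 10⁻⁵ m/s²

4.14 × 10⁻⁵ m/s²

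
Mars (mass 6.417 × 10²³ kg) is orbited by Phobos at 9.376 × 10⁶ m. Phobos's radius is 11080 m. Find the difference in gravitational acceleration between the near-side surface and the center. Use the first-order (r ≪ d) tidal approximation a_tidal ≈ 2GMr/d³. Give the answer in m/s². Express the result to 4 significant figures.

Since r ≪ d, expand the inverse-square field across one radius to get the leading 2GMr/d³ term.
Δa = 2GMr/d³
   = 2 × (6.674 × 10⁻¹¹) × (6.417 × 10²³) × (11080) / (9.376 × 10⁶)³
   = 1.151 × 10⁻³ m/s²

1.151 × 10⁻³ m/s²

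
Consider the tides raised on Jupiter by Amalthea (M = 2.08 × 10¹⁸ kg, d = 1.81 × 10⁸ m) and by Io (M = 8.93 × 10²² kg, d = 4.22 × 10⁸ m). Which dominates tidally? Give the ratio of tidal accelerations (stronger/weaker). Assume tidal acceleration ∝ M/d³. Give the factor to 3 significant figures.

Io, by a factor of ≈ 3390

The tide-raising term goes as M/d³ (the gradient of a 1/d² field).
Amalthea: (2.08 × 10¹⁸) / (1.81 × 10⁸)³ = 3.508 × 10⁻⁷
Io: (8.93 × 10²²) / (4.22 × 10⁸)³ = 1.188 × 10⁻³
Ratio (larger/smaller) = 3390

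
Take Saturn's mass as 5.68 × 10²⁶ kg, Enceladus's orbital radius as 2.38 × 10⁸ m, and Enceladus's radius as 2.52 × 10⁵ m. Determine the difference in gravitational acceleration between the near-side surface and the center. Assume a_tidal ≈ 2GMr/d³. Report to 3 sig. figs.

Δg = 2GMr/d³
   = 2 × (6.674 × 10⁻¹¹) × (5.68 × 10²⁶) × (2.52 × 10⁵) / (2.38 × 10⁸)³
   = 1.42 × 10⁻³ m/s²

1.42 × 10⁻³ m/s²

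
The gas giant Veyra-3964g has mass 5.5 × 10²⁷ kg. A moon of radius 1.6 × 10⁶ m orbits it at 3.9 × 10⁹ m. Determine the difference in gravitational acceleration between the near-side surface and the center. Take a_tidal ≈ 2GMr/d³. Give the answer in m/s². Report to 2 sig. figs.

2.0 × 10⁻⁵ m/s²

a_tidal = 2GMr/d³
        = 2 × (6.674 × 10⁻¹¹) × (5.5 × 10²⁷) × (1.6 × 10⁶) / (3.9 × 10⁹)³
        = 2.0 × 10⁻⁵ m/s²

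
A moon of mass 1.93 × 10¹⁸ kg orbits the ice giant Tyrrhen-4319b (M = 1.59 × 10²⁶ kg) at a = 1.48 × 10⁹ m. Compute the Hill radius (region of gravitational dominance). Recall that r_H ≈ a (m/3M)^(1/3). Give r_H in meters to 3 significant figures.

2.36 × 10⁶ m

r_H ≈ a (m/3M)^(1/3)
    = (1.48 × 10⁹) × (1.93 × 10¹⁸ / (3 × 1.59 × 10²⁶))^(1/3)
    = 2.36 × 10⁶ m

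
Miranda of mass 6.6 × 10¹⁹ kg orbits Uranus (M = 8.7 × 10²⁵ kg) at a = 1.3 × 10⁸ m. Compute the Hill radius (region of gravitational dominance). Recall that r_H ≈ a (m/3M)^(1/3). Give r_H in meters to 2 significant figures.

r_H ≈ a (m/3M)^(1/3)
    = (1.3 × 10⁸) × (6.6 × 10¹⁹ / (3 × 8.7 × 10²⁵))^(1/3)
    = 8.2 × 10⁵ m

8.2 × 10⁵ m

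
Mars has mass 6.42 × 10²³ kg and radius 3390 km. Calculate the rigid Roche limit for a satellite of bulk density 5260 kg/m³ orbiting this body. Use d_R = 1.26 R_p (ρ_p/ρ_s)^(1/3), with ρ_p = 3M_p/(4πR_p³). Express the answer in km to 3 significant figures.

ρ_p = 3M_p/(4πR_p³) = 3 × (6.42 × 10²³) / (4π × (3.39 × 10⁶ m)³) = 3930 kg/m³
d_R = 1.26 × 3390 km × (3930/5260)^(1/3)
    = 3880 km

3880 km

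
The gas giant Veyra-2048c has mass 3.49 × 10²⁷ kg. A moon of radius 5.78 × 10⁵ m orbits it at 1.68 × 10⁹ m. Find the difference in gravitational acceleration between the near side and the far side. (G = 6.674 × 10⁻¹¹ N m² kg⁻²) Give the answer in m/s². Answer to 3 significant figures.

1.14 × 10⁻⁴ m/s²

a_tidal = 4GMr/d³
        = 4 × (6.674 × 10⁻¹¹) × (3.49 × 10²⁷) × (5.78 × 10⁵) / (1.68 × 10⁹)³
        = 1.14 × 10⁻⁴ m/s²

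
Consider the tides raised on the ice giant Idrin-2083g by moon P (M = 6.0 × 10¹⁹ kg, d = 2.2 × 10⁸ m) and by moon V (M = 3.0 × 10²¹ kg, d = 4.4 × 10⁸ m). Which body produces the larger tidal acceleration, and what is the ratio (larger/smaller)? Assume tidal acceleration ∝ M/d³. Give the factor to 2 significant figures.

Moon V, by a factor of ≈ 6.3

Compare M/d³ for the two perturbers:
Moon P: (6.0 × 10¹⁹) / (2.2 × 10⁸)³ = 5.635 × 10⁻⁶
Moon V: (3.0 × 10²¹) / (4.4 × 10⁸)³ = 3.522 × 10⁻⁵
Ratio (larger/smaller) = 6.3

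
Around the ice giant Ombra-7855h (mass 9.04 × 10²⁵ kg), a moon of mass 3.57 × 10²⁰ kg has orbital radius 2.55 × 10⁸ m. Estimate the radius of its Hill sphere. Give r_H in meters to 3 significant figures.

r_H ≈ a (m/3M)^(1/3)
    = (2.55 × 10⁸) × (3.57 × 10²⁰ / (3 × 9.04 × 10²⁵))^(1/3)
    = 2.79 × 10⁶ m

2.79 × 10⁶ m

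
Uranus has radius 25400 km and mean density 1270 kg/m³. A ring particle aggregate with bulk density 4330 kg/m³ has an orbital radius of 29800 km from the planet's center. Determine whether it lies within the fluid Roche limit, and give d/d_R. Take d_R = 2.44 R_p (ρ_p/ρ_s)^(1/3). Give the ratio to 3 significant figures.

inside; d/d_R ≈ 0.724

d_R = 2.44 × (25400 km) × (1270/4330)^(1/3) = 41180 km
d/d_R = (29800) / (41180) = 0.724
Since d/d_R < 1, the body is inside the Roche limit.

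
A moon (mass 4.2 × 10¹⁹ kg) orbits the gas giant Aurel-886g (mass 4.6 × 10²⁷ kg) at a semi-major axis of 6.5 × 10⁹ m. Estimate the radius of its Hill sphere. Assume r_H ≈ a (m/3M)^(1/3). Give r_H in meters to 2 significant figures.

r_H ≈ a (m/3M)^(1/3)
    = (6.5 × 10⁹) × (4.2 × 10¹⁹ / (3 × 4.6 × 10²⁷))^(1/3)
    = 9.4 × 10⁶ m

9.4 × 10⁶ m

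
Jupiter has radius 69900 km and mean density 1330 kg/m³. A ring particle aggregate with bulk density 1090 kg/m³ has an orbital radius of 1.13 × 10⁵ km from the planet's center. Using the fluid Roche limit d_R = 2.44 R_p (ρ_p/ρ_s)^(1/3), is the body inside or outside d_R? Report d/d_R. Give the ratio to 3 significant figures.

d_R = 2.44 × (69900 km) × (1330/1090)^(1/3) = 1.823 × 10⁵ km
d/d_R = (1.13 × 10⁵) / (1.823 × 10⁵) = 0.620
Since d/d_R < 1, the body is inside the Roche limit.

inside; d/d_R ≈ 0.620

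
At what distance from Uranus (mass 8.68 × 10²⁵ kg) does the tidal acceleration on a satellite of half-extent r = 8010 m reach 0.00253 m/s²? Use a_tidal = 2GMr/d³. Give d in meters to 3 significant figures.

2GMr/d³ = a_tidal  ⇒  d = (2GMr / a_tidal)^(1/3)
d = (2 × 6.674×10⁻¹¹ × (8.68 × 10²⁵) × (8010) / (0.00253))^(1/3)
  = 3.32 × 10⁷ m

3.32 × 10⁷ m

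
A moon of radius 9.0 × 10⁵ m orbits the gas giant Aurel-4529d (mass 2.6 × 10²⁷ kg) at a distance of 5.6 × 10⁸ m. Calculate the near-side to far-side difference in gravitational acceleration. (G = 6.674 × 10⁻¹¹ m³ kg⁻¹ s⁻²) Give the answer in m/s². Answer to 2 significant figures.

3.6 × 10⁻³ m/s²

a_tidal = 4GMr/d³
        = 4 × (6.674 × 10⁻¹¹) × (2.6 × 10²⁷) × (9.0 × 10⁵) / (5.6 × 10⁸)³
        = 3.6 × 10⁻³ m/s²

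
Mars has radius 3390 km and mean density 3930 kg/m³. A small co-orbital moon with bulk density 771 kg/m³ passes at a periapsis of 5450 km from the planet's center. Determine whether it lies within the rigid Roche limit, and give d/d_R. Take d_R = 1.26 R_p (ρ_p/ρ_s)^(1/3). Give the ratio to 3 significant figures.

inside; d/d_R ≈ 0.741

d_R = 1.26 × (3390 km) × (3930/771)^(1/3) = 7351 km
d/d_R = (5450) / (7351) = 0.741
Since d/d_R < 1, the body is inside the Roche limit.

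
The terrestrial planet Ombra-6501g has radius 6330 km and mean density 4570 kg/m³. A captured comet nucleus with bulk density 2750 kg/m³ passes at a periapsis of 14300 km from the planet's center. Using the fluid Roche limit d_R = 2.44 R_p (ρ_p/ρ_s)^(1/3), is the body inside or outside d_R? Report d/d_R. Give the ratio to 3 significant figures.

d_R = 2.44 × (6330 km) × (4570/2750)^(1/3) = 18290 km
d/d_R = (14300) / (18290) = 0.782
Since d/d_R < 1, the body is inside the Roche limit.

inside; d/d_R ≈ 0.782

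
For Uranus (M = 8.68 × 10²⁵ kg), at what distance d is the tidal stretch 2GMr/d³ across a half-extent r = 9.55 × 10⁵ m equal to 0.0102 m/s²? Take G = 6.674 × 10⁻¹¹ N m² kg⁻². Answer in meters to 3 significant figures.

2GMr/d³ = a_tidal  ⇒  d = (2GMr / a_tidal)^(1/3)
d = (2 × 6.674×10⁻¹¹ × (8.68 × 10²⁵) × (9.55 × 10⁵) / (0.0102))^(1/3)
  = 1.03 × 10⁸ m

1.03 × 10⁸ m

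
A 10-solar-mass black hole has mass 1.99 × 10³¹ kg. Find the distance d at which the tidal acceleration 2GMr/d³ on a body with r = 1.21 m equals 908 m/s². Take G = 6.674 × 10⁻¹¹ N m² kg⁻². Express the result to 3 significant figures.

1.52 × 10⁶ m

2GMr/d³ = a_tidal  ⇒  d = (2GMr / a_tidal)^(1/3)
d = (2 × 6.674×10⁻¹¹ × (1.99 × 10³¹) × (1.21) / (908))^(1/3)
  = 1.52 × 10⁶ m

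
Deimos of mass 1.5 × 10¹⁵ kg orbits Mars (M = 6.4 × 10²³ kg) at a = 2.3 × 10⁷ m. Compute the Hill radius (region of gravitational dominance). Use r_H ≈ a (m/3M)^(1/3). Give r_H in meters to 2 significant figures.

2.1 × 10⁴ m

r_H ≈ a (m/3M)^(1/3)
    = (2.3 × 10⁷) × (1.5 × 10¹⁵ / (3 × 6.4 × 10²³))^(1/3)
    = 2.1 × 10⁴ m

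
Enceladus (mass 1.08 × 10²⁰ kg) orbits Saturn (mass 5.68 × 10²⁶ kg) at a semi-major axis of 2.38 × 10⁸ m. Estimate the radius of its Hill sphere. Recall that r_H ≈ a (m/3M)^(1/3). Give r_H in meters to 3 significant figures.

r_H ≈ a (m/3M)^(1/3)
    = (2.38 × 10⁸) × (1.08 × 10²⁰ / (3 × 5.68 × 10²⁶))^(1/3)
    = 9.49 × 10⁵ m

9.49 × 10⁵ m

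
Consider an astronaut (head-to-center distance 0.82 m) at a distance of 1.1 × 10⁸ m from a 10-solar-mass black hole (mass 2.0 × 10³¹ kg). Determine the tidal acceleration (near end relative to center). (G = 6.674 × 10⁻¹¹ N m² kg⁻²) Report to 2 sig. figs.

1.6 × 10⁻³ m/s²

Δa = 2GMr/d³
   = 2 × (6.674 × 10⁻¹¹) × (2.0 × 10³¹) × (0.82) / (1.1 × 10⁸)³
   = 1.6 × 10⁻³ m/s²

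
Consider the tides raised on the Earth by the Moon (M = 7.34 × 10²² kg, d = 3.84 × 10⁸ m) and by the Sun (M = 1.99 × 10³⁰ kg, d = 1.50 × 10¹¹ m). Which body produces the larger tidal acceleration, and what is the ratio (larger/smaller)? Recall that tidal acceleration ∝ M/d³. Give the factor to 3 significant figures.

Tidal acceleration ∝ M/d³, so compare M/d³ for each.
The Moon: (7.34 × 10²²) / (3.84 × 10⁸)³ = 1.296 × 10⁻³
The Sun: (1.99 × 10³⁰) / (1.50 × 10¹¹)³ = 5.896 × 10⁻⁴
Ratio (larger/smaller) = 2.20

The Moon, by a factor of ≈ 2.20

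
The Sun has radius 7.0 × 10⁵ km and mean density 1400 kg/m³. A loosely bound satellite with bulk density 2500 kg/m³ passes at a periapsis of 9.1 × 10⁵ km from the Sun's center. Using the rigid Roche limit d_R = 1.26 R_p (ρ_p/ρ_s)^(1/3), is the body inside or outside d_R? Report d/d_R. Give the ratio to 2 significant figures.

outside; d/d_R ≈ 1.3

d_R = 1.26 × (7.0 × 10⁵ km) × (1400/2500)^(1/3) = 7.270 × 10⁵ km
d/d_R = (9.1 × 10⁵) / (7.270 × 10⁵) = 1.3
Since d/d_R > 1, the body is outside the Roche limit.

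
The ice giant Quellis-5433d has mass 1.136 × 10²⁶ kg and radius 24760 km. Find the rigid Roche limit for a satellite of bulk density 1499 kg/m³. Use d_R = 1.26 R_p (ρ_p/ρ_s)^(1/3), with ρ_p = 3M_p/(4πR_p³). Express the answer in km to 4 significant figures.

33080 km

ρ_p = 3M_p/(4πR_p³) = 3 × (1.136 × 10²⁶) / (4π × (2.476 × 10⁷ m)³) = 1787 kg/m³
d_R = 1.26 × 24760 km × (1787/1499)^(1/3)
    = 33080 km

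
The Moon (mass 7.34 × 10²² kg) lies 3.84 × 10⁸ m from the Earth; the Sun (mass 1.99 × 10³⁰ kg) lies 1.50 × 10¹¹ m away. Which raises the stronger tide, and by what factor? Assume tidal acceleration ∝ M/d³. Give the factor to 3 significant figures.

Compare M/d³ for the two perturbers:
The Moon: (7.34 × 10²²) / (3.84 × 10⁸)³ = 1.296 × 10⁻³
The Sun: (1.99 × 10³⁰) / (1.50 × 10¹¹)³ = 5.896 × 10⁻⁴
Ratio (larger/smaller) = 2.20

The Moon, by a factor of ≈ 2.20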